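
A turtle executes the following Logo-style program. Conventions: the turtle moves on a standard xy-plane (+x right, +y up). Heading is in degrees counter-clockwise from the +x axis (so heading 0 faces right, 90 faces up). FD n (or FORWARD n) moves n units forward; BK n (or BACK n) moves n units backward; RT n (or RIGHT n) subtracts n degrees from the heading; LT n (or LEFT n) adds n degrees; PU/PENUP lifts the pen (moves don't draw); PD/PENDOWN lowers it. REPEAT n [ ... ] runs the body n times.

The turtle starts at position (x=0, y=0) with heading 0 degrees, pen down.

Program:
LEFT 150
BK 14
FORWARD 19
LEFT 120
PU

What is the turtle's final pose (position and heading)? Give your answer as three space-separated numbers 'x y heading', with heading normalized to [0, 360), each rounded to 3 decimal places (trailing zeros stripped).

Executing turtle program step by step:
Start: pos=(0,0), heading=0, pen down
LT 150: heading 0 -> 150
BK 14: (0,0) -> (12.124,-7) [heading=150, draw]
FD 19: (12.124,-7) -> (-4.33,2.5) [heading=150, draw]
LT 120: heading 150 -> 270
PU: pen up
Final: pos=(-4.33,2.5), heading=270, 2 segment(s) drawn

Answer: -4.33 2.5 270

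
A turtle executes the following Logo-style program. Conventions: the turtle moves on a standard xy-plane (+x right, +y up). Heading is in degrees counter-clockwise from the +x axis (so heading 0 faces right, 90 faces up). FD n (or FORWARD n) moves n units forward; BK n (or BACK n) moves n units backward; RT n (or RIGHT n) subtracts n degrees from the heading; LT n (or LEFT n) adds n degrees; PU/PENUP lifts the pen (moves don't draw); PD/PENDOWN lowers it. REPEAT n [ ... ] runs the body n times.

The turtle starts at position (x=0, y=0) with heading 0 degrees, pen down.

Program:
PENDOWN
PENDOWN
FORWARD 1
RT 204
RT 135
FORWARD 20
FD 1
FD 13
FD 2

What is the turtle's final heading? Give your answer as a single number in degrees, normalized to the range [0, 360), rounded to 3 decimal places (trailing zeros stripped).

Executing turtle program step by step:
Start: pos=(0,0), heading=0, pen down
PD: pen down
PD: pen down
FD 1: (0,0) -> (1,0) [heading=0, draw]
RT 204: heading 0 -> 156
RT 135: heading 156 -> 21
FD 20: (1,0) -> (19.672,7.167) [heading=21, draw]
FD 1: (19.672,7.167) -> (20.605,7.526) [heading=21, draw]
FD 13: (20.605,7.526) -> (32.742,12.185) [heading=21, draw]
FD 2: (32.742,12.185) -> (34.609,12.901) [heading=21, draw]
Final: pos=(34.609,12.901), heading=21, 5 segment(s) drawn

Answer: 21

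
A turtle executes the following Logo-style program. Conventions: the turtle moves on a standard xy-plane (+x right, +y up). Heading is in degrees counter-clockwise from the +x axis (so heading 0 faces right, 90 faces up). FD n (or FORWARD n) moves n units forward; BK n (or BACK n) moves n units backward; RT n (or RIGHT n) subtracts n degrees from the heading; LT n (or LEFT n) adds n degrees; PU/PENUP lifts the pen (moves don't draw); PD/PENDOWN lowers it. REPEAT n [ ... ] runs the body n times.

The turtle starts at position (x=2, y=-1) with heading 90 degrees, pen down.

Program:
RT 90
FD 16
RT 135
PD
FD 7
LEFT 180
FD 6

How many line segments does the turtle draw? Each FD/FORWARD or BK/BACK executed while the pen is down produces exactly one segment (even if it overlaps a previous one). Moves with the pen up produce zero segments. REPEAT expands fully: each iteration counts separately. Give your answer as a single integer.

Executing turtle program step by step:
Start: pos=(2,-1), heading=90, pen down
RT 90: heading 90 -> 0
FD 16: (2,-1) -> (18,-1) [heading=0, draw]
RT 135: heading 0 -> 225
PD: pen down
FD 7: (18,-1) -> (13.05,-5.95) [heading=225, draw]
LT 180: heading 225 -> 45
FD 6: (13.05,-5.95) -> (17.293,-1.707) [heading=45, draw]
Final: pos=(17.293,-1.707), heading=45, 3 segment(s) drawn
Segments drawn: 3

Answer: 3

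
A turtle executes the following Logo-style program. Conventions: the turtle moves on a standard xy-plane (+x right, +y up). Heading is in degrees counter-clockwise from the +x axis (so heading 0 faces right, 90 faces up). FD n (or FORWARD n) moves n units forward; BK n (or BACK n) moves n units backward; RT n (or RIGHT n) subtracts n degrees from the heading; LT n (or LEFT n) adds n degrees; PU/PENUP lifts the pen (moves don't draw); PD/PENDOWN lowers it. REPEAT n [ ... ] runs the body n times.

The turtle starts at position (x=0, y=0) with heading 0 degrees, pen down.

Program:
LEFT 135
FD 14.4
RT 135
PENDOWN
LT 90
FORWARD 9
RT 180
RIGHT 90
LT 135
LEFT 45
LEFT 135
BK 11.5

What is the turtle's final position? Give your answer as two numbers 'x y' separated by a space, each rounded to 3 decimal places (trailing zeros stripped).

Executing turtle program step by step:
Start: pos=(0,0), heading=0, pen down
LT 135: heading 0 -> 135
FD 14.4: (0,0) -> (-10.182,10.182) [heading=135, draw]
RT 135: heading 135 -> 0
PD: pen down
LT 90: heading 0 -> 90
FD 9: (-10.182,10.182) -> (-10.182,19.182) [heading=90, draw]
RT 180: heading 90 -> 270
RT 90: heading 270 -> 180
LT 135: heading 180 -> 315
LT 45: heading 315 -> 0
LT 135: heading 0 -> 135
BK 11.5: (-10.182,19.182) -> (-2.051,11.051) [heading=135, draw]
Final: pos=(-2.051,11.051), heading=135, 3 segment(s) drawn

Answer: -2.051 11.051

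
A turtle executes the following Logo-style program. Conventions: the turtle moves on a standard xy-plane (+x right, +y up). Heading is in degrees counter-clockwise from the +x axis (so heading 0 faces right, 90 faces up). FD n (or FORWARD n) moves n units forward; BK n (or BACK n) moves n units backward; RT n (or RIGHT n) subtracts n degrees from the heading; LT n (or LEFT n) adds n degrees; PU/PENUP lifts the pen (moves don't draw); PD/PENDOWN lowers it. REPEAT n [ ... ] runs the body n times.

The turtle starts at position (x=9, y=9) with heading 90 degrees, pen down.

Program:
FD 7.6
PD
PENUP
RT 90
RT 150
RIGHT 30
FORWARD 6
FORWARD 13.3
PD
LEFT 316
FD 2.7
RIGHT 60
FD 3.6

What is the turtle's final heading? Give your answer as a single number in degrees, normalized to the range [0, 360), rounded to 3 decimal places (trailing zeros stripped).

Executing turtle program step by step:
Start: pos=(9,9), heading=90, pen down
FD 7.6: (9,9) -> (9,16.6) [heading=90, draw]
PD: pen down
PU: pen up
RT 90: heading 90 -> 0
RT 150: heading 0 -> 210
RT 30: heading 210 -> 180
FD 6: (9,16.6) -> (3,16.6) [heading=180, move]
FD 13.3: (3,16.6) -> (-10.3,16.6) [heading=180, move]
PD: pen down
LT 316: heading 180 -> 136
FD 2.7: (-10.3,16.6) -> (-12.242,18.476) [heading=136, draw]
RT 60: heading 136 -> 76
FD 3.6: (-12.242,18.476) -> (-11.371,21.969) [heading=76, draw]
Final: pos=(-11.371,21.969), heading=76, 3 segment(s) drawn

Answer: 76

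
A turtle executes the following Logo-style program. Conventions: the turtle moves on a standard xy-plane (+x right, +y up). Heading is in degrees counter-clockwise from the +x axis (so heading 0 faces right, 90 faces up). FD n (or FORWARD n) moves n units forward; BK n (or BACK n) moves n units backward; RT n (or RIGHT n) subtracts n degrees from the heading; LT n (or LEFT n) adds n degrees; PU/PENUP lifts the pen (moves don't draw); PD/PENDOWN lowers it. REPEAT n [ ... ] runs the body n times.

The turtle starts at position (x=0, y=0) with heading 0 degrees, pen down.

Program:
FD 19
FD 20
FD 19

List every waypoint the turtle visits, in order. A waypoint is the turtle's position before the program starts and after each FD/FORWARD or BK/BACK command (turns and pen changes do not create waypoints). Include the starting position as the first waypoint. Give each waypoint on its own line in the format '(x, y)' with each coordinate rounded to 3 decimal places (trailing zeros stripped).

Answer: (0, 0)
(19, 0)
(39, 0)
(58, 0)

Derivation:
Executing turtle program step by step:
Start: pos=(0,0), heading=0, pen down
FD 19: (0,0) -> (19,0) [heading=0, draw]
FD 20: (19,0) -> (39,0) [heading=0, draw]
FD 19: (39,0) -> (58,0) [heading=0, draw]
Final: pos=(58,0), heading=0, 3 segment(s) drawn
Waypoints (4 total):
(0, 0)
(19, 0)
(39, 0)
(58, 0)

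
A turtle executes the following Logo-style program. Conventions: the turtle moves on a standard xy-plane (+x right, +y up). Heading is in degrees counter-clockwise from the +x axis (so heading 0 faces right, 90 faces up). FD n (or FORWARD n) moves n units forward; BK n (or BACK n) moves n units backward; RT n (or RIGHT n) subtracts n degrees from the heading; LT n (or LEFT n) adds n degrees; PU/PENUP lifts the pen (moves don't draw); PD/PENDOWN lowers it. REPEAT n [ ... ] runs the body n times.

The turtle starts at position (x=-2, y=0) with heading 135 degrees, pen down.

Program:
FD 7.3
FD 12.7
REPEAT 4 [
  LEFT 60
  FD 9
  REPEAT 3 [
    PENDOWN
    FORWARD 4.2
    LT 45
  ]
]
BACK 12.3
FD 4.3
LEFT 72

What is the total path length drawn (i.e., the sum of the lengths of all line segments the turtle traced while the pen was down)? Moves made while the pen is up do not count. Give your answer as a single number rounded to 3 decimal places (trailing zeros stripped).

Answer: 123

Derivation:
Executing turtle program step by step:
Start: pos=(-2,0), heading=135, pen down
FD 7.3: (-2,0) -> (-7.162,5.162) [heading=135, draw]
FD 12.7: (-7.162,5.162) -> (-16.142,14.142) [heading=135, draw]
REPEAT 4 [
  -- iteration 1/4 --
  LT 60: heading 135 -> 195
  FD 9: (-16.142,14.142) -> (-24.835,11.813) [heading=195, draw]
  REPEAT 3 [
    -- iteration 1/3 --
    PD: pen down
    FD 4.2: (-24.835,11.813) -> (-28.892,10.726) [heading=195, draw]
    LT 45: heading 195 -> 240
    -- iteration 2/3 --
    PD: pen down
    FD 4.2: (-28.892,10.726) -> (-30.992,7.088) [heading=240, draw]
    LT 45: heading 240 -> 285
    -- iteration 3/3 --
    PD: pen down
    FD 4.2: (-30.992,7.088) -> (-29.905,3.032) [heading=285, draw]
    LT 45: heading 285 -> 330
  ]
  -- iteration 2/4 --
  LT 60: heading 330 -> 30
  FD 9: (-29.905,3.032) -> (-22.111,7.532) [heading=30, draw]
  REPEAT 3 [
    -- iteration 1/3 --
    PD: pen down
    FD 4.2: (-22.111,7.532) -> (-18.474,9.632) [heading=30, draw]
    LT 45: heading 30 -> 75
    -- iteration 2/3 --
    PD: pen down
    FD 4.2: (-18.474,9.632) -> (-17.387,13.688) [heading=75, draw]
    LT 45: heading 75 -> 120
    -- iteration 3/3 --
    PD: pen down
    FD 4.2: (-17.387,13.688) -> (-19.487,17.326) [heading=120, draw]
    LT 45: heading 120 -> 165
  ]
  -- iteration 3/4 --
  LT 60: heading 165 -> 225
  FD 9: (-19.487,17.326) -> (-25.851,10.962) [heading=225, draw]
  REPEAT 3 [
    -- iteration 1/3 --
    PD: pen down
    FD 4.2: (-25.851,10.962) -> (-28.821,7.992) [heading=225, draw]
    LT 45: heading 225 -> 270
    -- iteration 2/3 --
    PD: pen down
    FD 4.2: (-28.821,7.992) -> (-28.821,3.792) [heading=270, draw]
    LT 45: heading 270 -> 315
    -- iteration 3/3 --
    PD: pen down
    FD 4.2: (-28.821,3.792) -> (-25.851,0.822) [heading=315, draw]
    LT 45: heading 315 -> 0
  ]
  -- iteration 4/4 --
  LT 60: heading 0 -> 60
  FD 9: (-25.851,0.822) -> (-21.351,8.616) [heading=60, draw]
  REPEAT 3 [
    -- iteration 1/3 --
    PD: pen down
    FD 4.2: (-21.351,8.616) -> (-19.251,12.254) [heading=60, draw]
    LT 45: heading 60 -> 105
    -- iteration 2/3 --
    PD: pen down
    FD 4.2: (-19.251,12.254) -> (-20.338,16.31) [heading=105, draw]
    LT 45: heading 105 -> 150
    -- iteration 3/3 --
    PD: pen down
    FD 4.2: (-20.338,16.31) -> (-23.975,18.41) [heading=150, draw]
    LT 45: heading 150 -> 195
  ]
]
BK 12.3: (-23.975,18.41) -> (-12.094,21.594) [heading=195, draw]
FD 4.3: (-12.094,21.594) -> (-16.248,20.481) [heading=195, draw]
LT 72: heading 195 -> 267
Final: pos=(-16.248,20.481), heading=267, 20 segment(s) drawn

Segment lengths:
  seg 1: (-2,0) -> (-7.162,5.162), length = 7.3
  seg 2: (-7.162,5.162) -> (-16.142,14.142), length = 12.7
  seg 3: (-16.142,14.142) -> (-24.835,11.813), length = 9
  seg 4: (-24.835,11.813) -> (-28.892,10.726), length = 4.2
  seg 5: (-28.892,10.726) -> (-30.992,7.088), length = 4.2
  seg 6: (-30.992,7.088) -> (-29.905,3.032), length = 4.2
  seg 7: (-29.905,3.032) -> (-22.111,7.532), length = 9
  seg 8: (-22.111,7.532) -> (-18.474,9.632), length = 4.2
  seg 9: (-18.474,9.632) -> (-17.387,13.688), length = 4.2
  seg 10: (-17.387,13.688) -> (-19.487,17.326), length = 4.2
  seg 11: (-19.487,17.326) -> (-25.851,10.962), length = 9
  seg 12: (-25.851,10.962) -> (-28.821,7.992), length = 4.2
  seg 13: (-28.821,7.992) -> (-28.821,3.792), length = 4.2
  seg 14: (-28.821,3.792) -> (-25.851,0.822), length = 4.2
  seg 15: (-25.851,0.822) -> (-21.351,8.616), length = 9
  seg 16: (-21.351,8.616) -> (-19.251,12.254), length = 4.2
  seg 17: (-19.251,12.254) -> (-20.338,16.31), length = 4.2
  seg 18: (-20.338,16.31) -> (-23.975,18.41), length = 4.2
  seg 19: (-23.975,18.41) -> (-12.094,21.594), length = 12.3
  seg 20: (-12.094,21.594) -> (-16.248,20.481), length = 4.3
Total = 123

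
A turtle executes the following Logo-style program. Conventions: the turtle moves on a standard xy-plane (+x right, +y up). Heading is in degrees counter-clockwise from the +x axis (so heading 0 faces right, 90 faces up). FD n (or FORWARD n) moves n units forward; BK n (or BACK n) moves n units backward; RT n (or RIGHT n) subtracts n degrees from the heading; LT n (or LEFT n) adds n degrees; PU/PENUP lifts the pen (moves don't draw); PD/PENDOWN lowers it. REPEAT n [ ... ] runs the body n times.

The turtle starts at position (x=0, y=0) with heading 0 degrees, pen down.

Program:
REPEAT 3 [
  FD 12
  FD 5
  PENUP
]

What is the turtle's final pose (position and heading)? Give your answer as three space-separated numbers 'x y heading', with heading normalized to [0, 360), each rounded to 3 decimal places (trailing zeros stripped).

Answer: 51 0 0

Derivation:
Executing turtle program step by step:
Start: pos=(0,0), heading=0, pen down
REPEAT 3 [
  -- iteration 1/3 --
  FD 12: (0,0) -> (12,0) [heading=0, draw]
  FD 5: (12,0) -> (17,0) [heading=0, draw]
  PU: pen up
  -- iteration 2/3 --
  FD 12: (17,0) -> (29,0) [heading=0, move]
  FD 5: (29,0) -> (34,0) [heading=0, move]
  PU: pen up
  -- iteration 3/3 --
  FD 12: (34,0) -> (46,0) [heading=0, move]
  FD 5: (46,0) -> (51,0) [heading=0, move]
  PU: pen up
]
Final: pos=(51,0), heading=0, 2 segment(s) drawn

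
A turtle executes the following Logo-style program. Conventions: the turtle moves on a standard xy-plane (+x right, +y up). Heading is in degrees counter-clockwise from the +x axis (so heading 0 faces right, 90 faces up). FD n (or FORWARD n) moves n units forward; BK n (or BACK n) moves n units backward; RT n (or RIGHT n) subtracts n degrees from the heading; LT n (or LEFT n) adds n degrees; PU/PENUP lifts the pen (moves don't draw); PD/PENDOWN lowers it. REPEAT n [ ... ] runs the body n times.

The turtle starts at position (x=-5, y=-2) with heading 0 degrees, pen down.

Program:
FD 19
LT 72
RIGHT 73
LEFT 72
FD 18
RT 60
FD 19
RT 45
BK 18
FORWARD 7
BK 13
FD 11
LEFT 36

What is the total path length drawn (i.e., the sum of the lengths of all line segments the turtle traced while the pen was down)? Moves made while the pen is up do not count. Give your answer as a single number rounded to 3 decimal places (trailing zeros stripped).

Executing turtle program step by step:
Start: pos=(-5,-2), heading=0, pen down
FD 19: (-5,-2) -> (14,-2) [heading=0, draw]
LT 72: heading 0 -> 72
RT 73: heading 72 -> 359
LT 72: heading 359 -> 71
FD 18: (14,-2) -> (19.86,15.019) [heading=71, draw]
RT 60: heading 71 -> 11
FD 19: (19.86,15.019) -> (38.511,18.645) [heading=11, draw]
RT 45: heading 11 -> 326
BK 18: (38.511,18.645) -> (23.588,28.71) [heading=326, draw]
FD 7: (23.588,28.71) -> (29.392,24.796) [heading=326, draw]
BK 13: (29.392,24.796) -> (18.614,32.065) [heading=326, draw]
FD 11: (18.614,32.065) -> (27.734,25.914) [heading=326, draw]
LT 36: heading 326 -> 2
Final: pos=(27.734,25.914), heading=2, 7 segment(s) drawn

Segment lengths:
  seg 1: (-5,-2) -> (14,-2), length = 19
  seg 2: (14,-2) -> (19.86,15.019), length = 18
  seg 3: (19.86,15.019) -> (38.511,18.645), length = 19
  seg 4: (38.511,18.645) -> (23.588,28.71), length = 18
  seg 5: (23.588,28.71) -> (29.392,24.796), length = 7
  seg 6: (29.392,24.796) -> (18.614,32.065), length = 13
  seg 7: (18.614,32.065) -> (27.734,25.914), length = 11
Total = 105

Answer: 105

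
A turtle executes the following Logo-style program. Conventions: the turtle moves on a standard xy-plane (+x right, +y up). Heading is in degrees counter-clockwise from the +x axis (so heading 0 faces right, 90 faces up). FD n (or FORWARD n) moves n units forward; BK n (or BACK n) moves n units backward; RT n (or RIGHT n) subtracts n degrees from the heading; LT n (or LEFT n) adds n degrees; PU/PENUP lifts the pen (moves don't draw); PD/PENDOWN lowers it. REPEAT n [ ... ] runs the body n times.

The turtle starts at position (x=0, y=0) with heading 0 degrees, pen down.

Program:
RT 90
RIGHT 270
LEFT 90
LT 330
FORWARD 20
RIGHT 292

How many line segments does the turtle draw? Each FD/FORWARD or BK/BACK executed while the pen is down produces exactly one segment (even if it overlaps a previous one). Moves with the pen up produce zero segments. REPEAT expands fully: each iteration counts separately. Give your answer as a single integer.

Answer: 1

Derivation:
Executing turtle program step by step:
Start: pos=(0,0), heading=0, pen down
RT 90: heading 0 -> 270
RT 270: heading 270 -> 0
LT 90: heading 0 -> 90
LT 330: heading 90 -> 60
FD 20: (0,0) -> (10,17.321) [heading=60, draw]
RT 292: heading 60 -> 128
Final: pos=(10,17.321), heading=128, 1 segment(s) drawn
Segments drawn: 1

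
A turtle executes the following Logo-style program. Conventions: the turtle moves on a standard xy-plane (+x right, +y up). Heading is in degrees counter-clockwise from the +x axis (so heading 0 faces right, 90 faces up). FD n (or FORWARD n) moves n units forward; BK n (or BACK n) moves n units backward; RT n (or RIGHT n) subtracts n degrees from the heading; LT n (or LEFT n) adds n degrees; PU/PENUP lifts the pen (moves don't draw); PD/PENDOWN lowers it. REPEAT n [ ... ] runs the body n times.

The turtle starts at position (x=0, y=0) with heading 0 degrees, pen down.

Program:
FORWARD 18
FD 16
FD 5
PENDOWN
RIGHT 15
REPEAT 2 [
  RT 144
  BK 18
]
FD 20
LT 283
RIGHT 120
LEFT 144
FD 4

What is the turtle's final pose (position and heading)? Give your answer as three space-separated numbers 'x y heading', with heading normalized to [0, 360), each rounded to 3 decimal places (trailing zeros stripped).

Answer: 60.884 8.407 4

Derivation:
Executing turtle program step by step:
Start: pos=(0,0), heading=0, pen down
FD 18: (0,0) -> (18,0) [heading=0, draw]
FD 16: (18,0) -> (34,0) [heading=0, draw]
FD 5: (34,0) -> (39,0) [heading=0, draw]
PD: pen down
RT 15: heading 0 -> 345
REPEAT 2 [
  -- iteration 1/2 --
  RT 144: heading 345 -> 201
  BK 18: (39,0) -> (55.804,6.451) [heading=201, draw]
  -- iteration 2/2 --
  RT 144: heading 201 -> 57
  BK 18: (55.804,6.451) -> (46.001,-8.645) [heading=57, draw]
]
FD 20: (46.001,-8.645) -> (56.894,8.128) [heading=57, draw]
LT 283: heading 57 -> 340
RT 120: heading 340 -> 220
LT 144: heading 220 -> 4
FD 4: (56.894,8.128) -> (60.884,8.407) [heading=4, draw]
Final: pos=(60.884,8.407), heading=4, 7 segment(s) drawn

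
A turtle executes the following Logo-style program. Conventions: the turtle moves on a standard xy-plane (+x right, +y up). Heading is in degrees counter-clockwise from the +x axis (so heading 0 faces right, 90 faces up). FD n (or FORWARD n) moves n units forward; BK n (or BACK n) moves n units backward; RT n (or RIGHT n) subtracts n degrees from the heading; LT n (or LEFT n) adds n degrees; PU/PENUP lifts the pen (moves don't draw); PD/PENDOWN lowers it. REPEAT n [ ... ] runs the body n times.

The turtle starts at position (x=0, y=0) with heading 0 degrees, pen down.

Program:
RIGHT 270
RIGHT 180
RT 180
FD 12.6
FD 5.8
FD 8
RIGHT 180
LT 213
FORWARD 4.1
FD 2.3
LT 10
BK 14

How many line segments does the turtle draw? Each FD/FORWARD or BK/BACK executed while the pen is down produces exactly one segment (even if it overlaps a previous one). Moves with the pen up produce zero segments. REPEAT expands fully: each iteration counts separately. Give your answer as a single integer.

Answer: 6

Derivation:
Executing turtle program step by step:
Start: pos=(0,0), heading=0, pen down
RT 270: heading 0 -> 90
RT 180: heading 90 -> 270
RT 180: heading 270 -> 90
FD 12.6: (0,0) -> (0,12.6) [heading=90, draw]
FD 5.8: (0,12.6) -> (0,18.4) [heading=90, draw]
FD 8: (0,18.4) -> (0,26.4) [heading=90, draw]
RT 180: heading 90 -> 270
LT 213: heading 270 -> 123
FD 4.1: (0,26.4) -> (-2.233,29.839) [heading=123, draw]
FD 2.3: (-2.233,29.839) -> (-3.486,31.767) [heading=123, draw]
LT 10: heading 123 -> 133
BK 14: (-3.486,31.767) -> (6.062,21.529) [heading=133, draw]
Final: pos=(6.062,21.529), heading=133, 6 segment(s) drawn
Segments drawn: 6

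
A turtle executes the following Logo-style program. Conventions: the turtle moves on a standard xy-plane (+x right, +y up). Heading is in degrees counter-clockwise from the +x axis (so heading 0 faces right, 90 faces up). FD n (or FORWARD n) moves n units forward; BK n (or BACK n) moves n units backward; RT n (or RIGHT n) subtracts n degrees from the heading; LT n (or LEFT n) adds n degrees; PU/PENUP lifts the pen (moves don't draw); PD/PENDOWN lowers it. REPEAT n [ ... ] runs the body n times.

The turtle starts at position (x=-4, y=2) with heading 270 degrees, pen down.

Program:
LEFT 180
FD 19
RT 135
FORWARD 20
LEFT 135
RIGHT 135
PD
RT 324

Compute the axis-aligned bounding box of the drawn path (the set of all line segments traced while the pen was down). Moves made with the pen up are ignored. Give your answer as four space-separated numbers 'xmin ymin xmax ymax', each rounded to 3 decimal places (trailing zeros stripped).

Answer: -4 2 10.142 21

Derivation:
Executing turtle program step by step:
Start: pos=(-4,2), heading=270, pen down
LT 180: heading 270 -> 90
FD 19: (-4,2) -> (-4,21) [heading=90, draw]
RT 135: heading 90 -> 315
FD 20: (-4,21) -> (10.142,6.858) [heading=315, draw]
LT 135: heading 315 -> 90
RT 135: heading 90 -> 315
PD: pen down
RT 324: heading 315 -> 351
Final: pos=(10.142,6.858), heading=351, 2 segment(s) drawn

Segment endpoints: x in {-4, -4, 10.142}, y in {2, 6.858, 21}
xmin=-4, ymin=2, xmax=10.142, ymax=21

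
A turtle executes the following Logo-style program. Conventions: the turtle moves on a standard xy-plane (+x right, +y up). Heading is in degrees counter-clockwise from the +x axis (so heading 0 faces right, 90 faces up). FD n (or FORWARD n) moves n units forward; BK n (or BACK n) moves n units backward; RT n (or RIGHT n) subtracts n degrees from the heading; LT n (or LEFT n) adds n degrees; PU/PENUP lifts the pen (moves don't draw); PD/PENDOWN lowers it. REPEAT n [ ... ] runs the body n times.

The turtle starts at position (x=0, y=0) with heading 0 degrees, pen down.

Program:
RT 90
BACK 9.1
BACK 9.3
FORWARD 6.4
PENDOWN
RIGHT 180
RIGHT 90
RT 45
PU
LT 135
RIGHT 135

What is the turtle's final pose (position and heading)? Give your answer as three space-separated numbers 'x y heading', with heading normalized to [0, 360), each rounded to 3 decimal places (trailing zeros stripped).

Answer: 0 12 315

Derivation:
Executing turtle program step by step:
Start: pos=(0,0), heading=0, pen down
RT 90: heading 0 -> 270
BK 9.1: (0,0) -> (0,9.1) [heading=270, draw]
BK 9.3: (0,9.1) -> (0,18.4) [heading=270, draw]
FD 6.4: (0,18.4) -> (0,12) [heading=270, draw]
PD: pen down
RT 180: heading 270 -> 90
RT 90: heading 90 -> 0
RT 45: heading 0 -> 315
PU: pen up
LT 135: heading 315 -> 90
RT 135: heading 90 -> 315
Final: pos=(0,12), heading=315, 3 segment(s) drawn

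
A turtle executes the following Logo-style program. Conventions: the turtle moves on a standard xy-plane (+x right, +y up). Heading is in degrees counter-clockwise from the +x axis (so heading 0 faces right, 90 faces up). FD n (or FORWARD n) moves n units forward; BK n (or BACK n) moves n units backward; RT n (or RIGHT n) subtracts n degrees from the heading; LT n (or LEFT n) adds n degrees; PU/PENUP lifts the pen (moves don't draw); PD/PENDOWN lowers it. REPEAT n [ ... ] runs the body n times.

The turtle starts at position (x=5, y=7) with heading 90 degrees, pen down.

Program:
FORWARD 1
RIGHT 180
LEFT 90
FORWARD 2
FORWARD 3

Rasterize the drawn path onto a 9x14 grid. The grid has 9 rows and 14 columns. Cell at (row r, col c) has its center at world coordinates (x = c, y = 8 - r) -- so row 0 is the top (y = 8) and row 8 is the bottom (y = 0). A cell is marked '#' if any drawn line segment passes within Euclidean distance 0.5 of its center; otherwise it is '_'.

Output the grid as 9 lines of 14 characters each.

Segment 0: (5,7) -> (5,8)
Segment 1: (5,8) -> (7,8)
Segment 2: (7,8) -> (10,8)

Answer: _____######___
_____#________
______________
______________
______________
______________
______________
______________
______________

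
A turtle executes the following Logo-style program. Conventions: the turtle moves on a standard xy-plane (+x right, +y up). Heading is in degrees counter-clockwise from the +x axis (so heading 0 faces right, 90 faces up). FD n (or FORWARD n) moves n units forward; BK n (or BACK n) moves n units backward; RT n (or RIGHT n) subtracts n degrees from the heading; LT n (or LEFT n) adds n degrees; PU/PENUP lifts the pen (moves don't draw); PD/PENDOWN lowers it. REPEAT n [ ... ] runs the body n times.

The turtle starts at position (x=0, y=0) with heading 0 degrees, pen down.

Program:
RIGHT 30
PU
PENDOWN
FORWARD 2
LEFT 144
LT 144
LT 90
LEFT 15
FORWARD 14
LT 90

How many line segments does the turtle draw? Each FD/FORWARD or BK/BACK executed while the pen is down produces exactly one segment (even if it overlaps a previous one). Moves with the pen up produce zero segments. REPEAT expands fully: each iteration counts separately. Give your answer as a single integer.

Answer: 2

Derivation:
Executing turtle program step by step:
Start: pos=(0,0), heading=0, pen down
RT 30: heading 0 -> 330
PU: pen up
PD: pen down
FD 2: (0,0) -> (1.732,-1) [heading=330, draw]
LT 144: heading 330 -> 114
LT 144: heading 114 -> 258
LT 90: heading 258 -> 348
LT 15: heading 348 -> 3
FD 14: (1.732,-1) -> (15.713,-0.267) [heading=3, draw]
LT 90: heading 3 -> 93
Final: pos=(15.713,-0.267), heading=93, 2 segment(s) drawn
Segments drawn: 2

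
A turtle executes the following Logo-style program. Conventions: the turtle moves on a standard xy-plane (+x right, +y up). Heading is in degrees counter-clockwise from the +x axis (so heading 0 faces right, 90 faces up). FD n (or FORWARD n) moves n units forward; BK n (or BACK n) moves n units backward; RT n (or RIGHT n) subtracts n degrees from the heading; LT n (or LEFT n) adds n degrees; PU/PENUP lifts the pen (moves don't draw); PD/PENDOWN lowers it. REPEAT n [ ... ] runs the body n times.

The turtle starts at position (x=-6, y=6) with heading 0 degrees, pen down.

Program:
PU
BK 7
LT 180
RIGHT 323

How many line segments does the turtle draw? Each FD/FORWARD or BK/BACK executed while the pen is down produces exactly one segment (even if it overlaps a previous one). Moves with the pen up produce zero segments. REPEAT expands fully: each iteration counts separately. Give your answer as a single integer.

Answer: 0

Derivation:
Executing turtle program step by step:
Start: pos=(-6,6), heading=0, pen down
PU: pen up
BK 7: (-6,6) -> (-13,6) [heading=0, move]
LT 180: heading 0 -> 180
RT 323: heading 180 -> 217
Final: pos=(-13,6), heading=217, 0 segment(s) drawn
Segments drawn: 0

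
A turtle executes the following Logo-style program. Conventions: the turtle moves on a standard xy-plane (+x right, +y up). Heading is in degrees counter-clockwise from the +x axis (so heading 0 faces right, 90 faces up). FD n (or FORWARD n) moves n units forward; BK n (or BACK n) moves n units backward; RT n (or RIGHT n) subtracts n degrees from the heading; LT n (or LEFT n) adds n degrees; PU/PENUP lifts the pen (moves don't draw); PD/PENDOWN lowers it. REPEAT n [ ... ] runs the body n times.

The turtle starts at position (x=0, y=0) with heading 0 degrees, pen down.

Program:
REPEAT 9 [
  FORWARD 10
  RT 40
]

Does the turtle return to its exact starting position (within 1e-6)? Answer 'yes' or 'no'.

Answer: yes

Derivation:
Executing turtle program step by step:
Start: pos=(0,0), heading=0, pen down
REPEAT 9 [
  -- iteration 1/9 --
  FD 10: (0,0) -> (10,0) [heading=0, draw]
  RT 40: heading 0 -> 320
  -- iteration 2/9 --
  FD 10: (10,0) -> (17.66,-6.428) [heading=320, draw]
  RT 40: heading 320 -> 280
  -- iteration 3/9 --
  FD 10: (17.66,-6.428) -> (19.397,-16.276) [heading=280, draw]
  RT 40: heading 280 -> 240
  -- iteration 4/9 --
  FD 10: (19.397,-16.276) -> (14.397,-24.936) [heading=240, draw]
  RT 40: heading 240 -> 200
  -- iteration 5/9 --
  FD 10: (14.397,-24.936) -> (5,-28.356) [heading=200, draw]
  RT 40: heading 200 -> 160
  -- iteration 6/9 --
  FD 10: (5,-28.356) -> (-4.397,-24.936) [heading=160, draw]
  RT 40: heading 160 -> 120
  -- iteration 7/9 --
  FD 10: (-4.397,-24.936) -> (-9.397,-16.276) [heading=120, draw]
  RT 40: heading 120 -> 80
  -- iteration 8/9 --
  FD 10: (-9.397,-16.276) -> (-7.66,-6.428) [heading=80, draw]
  RT 40: heading 80 -> 40
  -- iteration 9/9 --
  FD 10: (-7.66,-6.428) -> (0,0) [heading=40, draw]
  RT 40: heading 40 -> 0
]
Final: pos=(0,0), heading=0, 9 segment(s) drawn

Start position: (0, 0)
Final position: (0, 0)
Distance = 0; < 1e-6 -> CLOSED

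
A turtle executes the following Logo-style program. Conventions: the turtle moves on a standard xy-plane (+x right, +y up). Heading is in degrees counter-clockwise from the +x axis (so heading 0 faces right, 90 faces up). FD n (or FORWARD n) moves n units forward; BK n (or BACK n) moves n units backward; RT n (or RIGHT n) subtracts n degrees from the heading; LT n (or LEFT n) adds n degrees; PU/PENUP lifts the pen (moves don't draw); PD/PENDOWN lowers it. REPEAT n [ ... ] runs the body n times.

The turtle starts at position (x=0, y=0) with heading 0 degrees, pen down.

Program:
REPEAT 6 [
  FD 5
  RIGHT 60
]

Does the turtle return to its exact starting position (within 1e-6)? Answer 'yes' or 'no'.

Answer: yes

Derivation:
Executing turtle program step by step:
Start: pos=(0,0), heading=0, pen down
REPEAT 6 [
  -- iteration 1/6 --
  FD 5: (0,0) -> (5,0) [heading=0, draw]
  RT 60: heading 0 -> 300
  -- iteration 2/6 --
  FD 5: (5,0) -> (7.5,-4.33) [heading=300, draw]
  RT 60: heading 300 -> 240
  -- iteration 3/6 --
  FD 5: (7.5,-4.33) -> (5,-8.66) [heading=240, draw]
  RT 60: heading 240 -> 180
  -- iteration 4/6 --
  FD 5: (5,-8.66) -> (0,-8.66) [heading=180, draw]
  RT 60: heading 180 -> 120
  -- iteration 5/6 --
  FD 5: (0,-8.66) -> (-2.5,-4.33) [heading=120, draw]
  RT 60: heading 120 -> 60
  -- iteration 6/6 --
  FD 5: (-2.5,-4.33) -> (0,0) [heading=60, draw]
  RT 60: heading 60 -> 0
]
Final: pos=(0,0), heading=0, 6 segment(s) drawn

Start position: (0, 0)
Final position: (0, 0)
Distance = 0; < 1e-6 -> CLOSED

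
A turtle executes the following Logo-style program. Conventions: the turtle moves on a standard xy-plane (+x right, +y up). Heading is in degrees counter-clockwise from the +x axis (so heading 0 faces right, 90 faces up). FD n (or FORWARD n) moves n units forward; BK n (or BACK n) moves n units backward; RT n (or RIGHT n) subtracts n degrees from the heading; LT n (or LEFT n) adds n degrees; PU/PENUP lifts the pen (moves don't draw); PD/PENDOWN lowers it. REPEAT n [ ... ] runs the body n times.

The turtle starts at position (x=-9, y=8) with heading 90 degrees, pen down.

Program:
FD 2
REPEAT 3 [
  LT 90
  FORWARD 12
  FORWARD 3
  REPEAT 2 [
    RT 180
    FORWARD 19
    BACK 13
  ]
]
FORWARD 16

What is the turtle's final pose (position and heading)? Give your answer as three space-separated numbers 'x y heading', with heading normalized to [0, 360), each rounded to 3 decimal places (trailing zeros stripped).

Executing turtle program step by step:
Start: pos=(-9,8), heading=90, pen down
FD 2: (-9,8) -> (-9,10) [heading=90, draw]
REPEAT 3 [
  -- iteration 1/3 --
  LT 90: heading 90 -> 180
  FD 12: (-9,10) -> (-21,10) [heading=180, draw]
  FD 3: (-21,10) -> (-24,10) [heading=180, draw]
  REPEAT 2 [
    -- iteration 1/2 --
    RT 180: heading 180 -> 0
    FD 19: (-24,10) -> (-5,10) [heading=0, draw]
    BK 13: (-5,10) -> (-18,10) [heading=0, draw]
    -- iteration 2/2 --
    RT 180: heading 0 -> 180
    FD 19: (-18,10) -> (-37,10) [heading=180, draw]
    BK 13: (-37,10) -> (-24,10) [heading=180, draw]
  ]
  -- iteration 2/3 --
  LT 90: heading 180 -> 270
  FD 12: (-24,10) -> (-24,-2) [heading=270, draw]
  FD 3: (-24,-2) -> (-24,-5) [heading=270, draw]
  REPEAT 2 [
    -- iteration 1/2 --
    RT 180: heading 270 -> 90
    FD 19: (-24,-5) -> (-24,14) [heading=90, draw]
    BK 13: (-24,14) -> (-24,1) [heading=90, draw]
    -- iteration 2/2 --
    RT 180: heading 90 -> 270
    FD 19: (-24,1) -> (-24,-18) [heading=270, draw]
    BK 13: (-24,-18) -> (-24,-5) [heading=270, draw]
  ]
  -- iteration 3/3 --
  LT 90: heading 270 -> 0
  FD 12: (-24,-5) -> (-12,-5) [heading=0, draw]
  FD 3: (-12,-5) -> (-9,-5) [heading=0, draw]
  REPEAT 2 [
    -- iteration 1/2 --
    RT 180: heading 0 -> 180
    FD 19: (-9,-5) -> (-28,-5) [heading=180, draw]
    BK 13: (-28,-5) -> (-15,-5) [heading=180, draw]
    -- iteration 2/2 --
    RT 180: heading 180 -> 0
    FD 19: (-15,-5) -> (4,-5) [heading=0, draw]
    BK 13: (4,-5) -> (-9,-5) [heading=0, draw]
  ]
]
FD 16: (-9,-5) -> (7,-5) [heading=0, draw]
Final: pos=(7,-5), heading=0, 20 segment(s) drawn

Answer: 7 -5 0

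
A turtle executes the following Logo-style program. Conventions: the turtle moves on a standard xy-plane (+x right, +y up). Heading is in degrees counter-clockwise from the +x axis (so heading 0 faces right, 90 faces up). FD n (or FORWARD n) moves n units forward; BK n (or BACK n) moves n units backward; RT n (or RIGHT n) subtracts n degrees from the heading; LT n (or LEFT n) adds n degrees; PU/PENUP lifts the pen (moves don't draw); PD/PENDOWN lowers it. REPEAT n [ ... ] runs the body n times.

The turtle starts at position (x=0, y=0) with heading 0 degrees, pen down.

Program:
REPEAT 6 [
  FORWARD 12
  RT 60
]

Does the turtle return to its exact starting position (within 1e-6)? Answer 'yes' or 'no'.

Answer: yes

Derivation:
Executing turtle program step by step:
Start: pos=(0,0), heading=0, pen down
REPEAT 6 [
  -- iteration 1/6 --
  FD 12: (0,0) -> (12,0) [heading=0, draw]
  RT 60: heading 0 -> 300
  -- iteration 2/6 --
  FD 12: (12,0) -> (18,-10.392) [heading=300, draw]
  RT 60: heading 300 -> 240
  -- iteration 3/6 --
  FD 12: (18,-10.392) -> (12,-20.785) [heading=240, draw]
  RT 60: heading 240 -> 180
  -- iteration 4/6 --
  FD 12: (12,-20.785) -> (0,-20.785) [heading=180, draw]
  RT 60: heading 180 -> 120
  -- iteration 5/6 --
  FD 12: (0,-20.785) -> (-6,-10.392) [heading=120, draw]
  RT 60: heading 120 -> 60
  -- iteration 6/6 --
  FD 12: (-6,-10.392) -> (0,0) [heading=60, draw]
  RT 60: heading 60 -> 0
]
Final: pos=(0,0), heading=0, 6 segment(s) drawn

Start position: (0, 0)
Final position: (0, 0)
Distance = 0; < 1e-6 -> CLOSED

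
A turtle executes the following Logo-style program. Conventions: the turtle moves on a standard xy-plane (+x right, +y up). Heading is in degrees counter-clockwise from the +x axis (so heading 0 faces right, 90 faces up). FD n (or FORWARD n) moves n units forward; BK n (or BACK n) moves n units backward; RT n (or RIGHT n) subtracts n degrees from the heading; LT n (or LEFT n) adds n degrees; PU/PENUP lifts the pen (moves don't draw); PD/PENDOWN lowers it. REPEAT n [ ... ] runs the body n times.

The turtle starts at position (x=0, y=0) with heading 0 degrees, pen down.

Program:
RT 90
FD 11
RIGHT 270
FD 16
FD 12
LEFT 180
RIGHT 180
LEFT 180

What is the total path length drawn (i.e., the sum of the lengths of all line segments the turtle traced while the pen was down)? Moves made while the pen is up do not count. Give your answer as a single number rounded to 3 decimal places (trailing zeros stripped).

Answer: 39

Derivation:
Executing turtle program step by step:
Start: pos=(0,0), heading=0, pen down
RT 90: heading 0 -> 270
FD 11: (0,0) -> (0,-11) [heading=270, draw]
RT 270: heading 270 -> 0
FD 16: (0,-11) -> (16,-11) [heading=0, draw]
FD 12: (16,-11) -> (28,-11) [heading=0, draw]
LT 180: heading 0 -> 180
RT 180: heading 180 -> 0
LT 180: heading 0 -> 180
Final: pos=(28,-11), heading=180, 3 segment(s) drawn

Segment lengths:
  seg 1: (0,0) -> (0,-11), length = 11
  seg 2: (0,-11) -> (16,-11), length = 16
  seg 3: (16,-11) -> (28,-11), length = 12
Total = 39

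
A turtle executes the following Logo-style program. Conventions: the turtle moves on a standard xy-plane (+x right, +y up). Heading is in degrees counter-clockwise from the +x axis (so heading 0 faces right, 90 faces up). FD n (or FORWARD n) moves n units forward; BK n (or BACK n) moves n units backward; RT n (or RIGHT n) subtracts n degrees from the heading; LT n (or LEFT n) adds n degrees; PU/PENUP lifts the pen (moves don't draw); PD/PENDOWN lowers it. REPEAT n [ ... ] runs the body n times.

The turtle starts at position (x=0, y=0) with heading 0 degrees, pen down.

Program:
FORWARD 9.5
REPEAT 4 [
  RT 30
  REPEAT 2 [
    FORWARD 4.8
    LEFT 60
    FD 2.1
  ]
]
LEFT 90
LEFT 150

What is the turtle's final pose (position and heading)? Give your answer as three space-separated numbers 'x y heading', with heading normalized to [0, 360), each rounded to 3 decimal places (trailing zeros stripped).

Executing turtle program step by step:
Start: pos=(0,0), heading=0, pen down
FD 9.5: (0,0) -> (9.5,0) [heading=0, draw]
REPEAT 4 [
  -- iteration 1/4 --
  RT 30: heading 0 -> 330
  REPEAT 2 [
    -- iteration 1/2 --
    FD 4.8: (9.5,0) -> (13.657,-2.4) [heading=330, draw]
    LT 60: heading 330 -> 30
    FD 2.1: (13.657,-2.4) -> (15.476,-1.35) [heading=30, draw]
    -- iteration 2/2 --
    FD 4.8: (15.476,-1.35) -> (19.632,1.05) [heading=30, draw]
    LT 60: heading 30 -> 90
    FD 2.1: (19.632,1.05) -> (19.632,3.15) [heading=90, draw]
  ]
  -- iteration 2/4 --
  RT 30: heading 90 -> 60
  REPEAT 2 [
    -- iteration 1/2 --
    FD 4.8: (19.632,3.15) -> (22.032,7.307) [heading=60, draw]
    LT 60: heading 60 -> 120
    FD 2.1: (22.032,7.307) -> (20.982,9.126) [heading=120, draw]
    -- iteration 2/2 --
    FD 4.8: (20.982,9.126) -> (18.582,13.282) [heading=120, draw]
    LT 60: heading 120 -> 180
    FD 2.1: (18.582,13.282) -> (16.482,13.282) [heading=180, draw]
  ]
  -- iteration 3/4 --
  RT 30: heading 180 -> 150
  REPEAT 2 [
    -- iteration 1/2 --
    FD 4.8: (16.482,13.282) -> (12.326,15.682) [heading=150, draw]
    LT 60: heading 150 -> 210
    FD 2.1: (12.326,15.682) -> (10.507,14.632) [heading=210, draw]
    -- iteration 2/2 --
    FD 4.8: (10.507,14.632) -> (6.35,12.232) [heading=210, draw]
    LT 60: heading 210 -> 270
    FD 2.1: (6.35,12.232) -> (6.35,10.132) [heading=270, draw]
  ]
  -- iteration 4/4 --
  RT 30: heading 270 -> 240
  REPEAT 2 [
    -- iteration 1/2 --
    FD 4.8: (6.35,10.132) -> (3.95,5.976) [heading=240, draw]
    LT 60: heading 240 -> 300
    FD 2.1: (3.95,5.976) -> (5,4.157) [heading=300, draw]
    -- iteration 2/2 --
    FD 4.8: (5,4.157) -> (7.4,0) [heading=300, draw]
    LT 60: heading 300 -> 0
    FD 2.1: (7.4,0) -> (9.5,0) [heading=0, draw]
  ]
]
LT 90: heading 0 -> 90
LT 150: heading 90 -> 240
Final: pos=(9.5,0), heading=240, 17 segment(s) drawn

Answer: 9.5 0 240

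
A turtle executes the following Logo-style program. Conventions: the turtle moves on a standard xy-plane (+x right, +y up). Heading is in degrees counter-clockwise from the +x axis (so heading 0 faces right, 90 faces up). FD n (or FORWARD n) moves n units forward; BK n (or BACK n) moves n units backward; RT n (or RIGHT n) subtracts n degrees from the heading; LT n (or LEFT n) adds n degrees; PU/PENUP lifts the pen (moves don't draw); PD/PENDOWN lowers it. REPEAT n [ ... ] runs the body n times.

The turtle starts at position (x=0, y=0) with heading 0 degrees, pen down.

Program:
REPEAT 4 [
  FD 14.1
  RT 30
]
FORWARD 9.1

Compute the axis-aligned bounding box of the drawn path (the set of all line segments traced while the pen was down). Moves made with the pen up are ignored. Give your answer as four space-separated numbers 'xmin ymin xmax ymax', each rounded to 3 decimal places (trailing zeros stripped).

Executing turtle program step by step:
Start: pos=(0,0), heading=0, pen down
REPEAT 4 [
  -- iteration 1/4 --
  FD 14.1: (0,0) -> (14.1,0) [heading=0, draw]
  RT 30: heading 0 -> 330
  -- iteration 2/4 --
  FD 14.1: (14.1,0) -> (26.311,-7.05) [heading=330, draw]
  RT 30: heading 330 -> 300
  -- iteration 3/4 --
  FD 14.1: (26.311,-7.05) -> (33.361,-19.261) [heading=300, draw]
  RT 30: heading 300 -> 270
  -- iteration 4/4 --
  FD 14.1: (33.361,-19.261) -> (33.361,-33.361) [heading=270, draw]
  RT 30: heading 270 -> 240
]
FD 9.1: (33.361,-33.361) -> (28.811,-41.242) [heading=240, draw]
Final: pos=(28.811,-41.242), heading=240, 5 segment(s) drawn

Segment endpoints: x in {0, 14.1, 26.311, 28.811, 33.361}, y in {-41.242, -33.361, -19.261, -7.05, 0}
xmin=0, ymin=-41.242, xmax=33.361, ymax=0

Answer: 0 -41.242 33.361 0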